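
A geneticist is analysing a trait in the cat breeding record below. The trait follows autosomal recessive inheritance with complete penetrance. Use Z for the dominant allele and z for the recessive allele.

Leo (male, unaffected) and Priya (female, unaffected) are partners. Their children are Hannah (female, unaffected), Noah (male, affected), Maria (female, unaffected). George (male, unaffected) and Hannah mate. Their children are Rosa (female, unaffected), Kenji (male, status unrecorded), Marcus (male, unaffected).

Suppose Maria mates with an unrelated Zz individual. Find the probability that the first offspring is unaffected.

5/6

Leo is unaffected so carries Z and passed z to Noah (zz), so Leo is Zz.
Priya is unaffected so carries Z and passed z to Noah (zz), so Priya is Zz.
Maria is an unaffected offspring of Leo (Zz) × Priya (Zz), whose cross gives 1/4 ZZ : 1/2 Zz : 1/4 zz; conditioning on being unaffected, Maria is ZZ with probability 1/3, Zz with probability 2/3.
Summing over parental genotype combinations, P(offspring is unaffected) = 1/3·1 + 2/3·3/4 = 5/6.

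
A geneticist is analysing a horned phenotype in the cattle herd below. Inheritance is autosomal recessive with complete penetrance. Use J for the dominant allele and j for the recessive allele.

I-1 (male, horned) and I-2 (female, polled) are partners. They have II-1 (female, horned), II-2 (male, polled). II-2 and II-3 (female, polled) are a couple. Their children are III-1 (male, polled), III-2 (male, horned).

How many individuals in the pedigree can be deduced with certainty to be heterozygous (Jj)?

3

Obligate heterozygotes: I-2 is polled so carries J and passed j to II-1 (jj), so I-2 is Jj; II-2 is polled so carries J and received j from I-1 (jj), so II-2 is Jj; II-3 is polled so carries J and passed j to III-2 (jj), so II-3 is Jj.
Every other individual is either homozygous by phenotype or has at least one consistent homozygous assignment, so the count is 3.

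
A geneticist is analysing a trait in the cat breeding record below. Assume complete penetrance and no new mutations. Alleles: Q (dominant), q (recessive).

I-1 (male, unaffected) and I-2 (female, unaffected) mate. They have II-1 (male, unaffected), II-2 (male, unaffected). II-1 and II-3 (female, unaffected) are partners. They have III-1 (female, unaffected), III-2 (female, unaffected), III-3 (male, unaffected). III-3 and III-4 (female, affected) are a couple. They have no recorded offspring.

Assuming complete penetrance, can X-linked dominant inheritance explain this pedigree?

Yes

A consistent assignment under X-linked dominant exists: I-1 X^q Y, I-2 X^q X^q, II-1 X^q Y, II-2 X^q Y, II-3 X^q X^q, III-1 X^q X^q, III-2 X^q X^q, III-3 X^q Y, III-4 X^Q X^Q.
In this assignment every recorded phenotype matches its genotype and every non-founder's genotype is obtainable from its parents' genotypes, so the pedigree is consistent.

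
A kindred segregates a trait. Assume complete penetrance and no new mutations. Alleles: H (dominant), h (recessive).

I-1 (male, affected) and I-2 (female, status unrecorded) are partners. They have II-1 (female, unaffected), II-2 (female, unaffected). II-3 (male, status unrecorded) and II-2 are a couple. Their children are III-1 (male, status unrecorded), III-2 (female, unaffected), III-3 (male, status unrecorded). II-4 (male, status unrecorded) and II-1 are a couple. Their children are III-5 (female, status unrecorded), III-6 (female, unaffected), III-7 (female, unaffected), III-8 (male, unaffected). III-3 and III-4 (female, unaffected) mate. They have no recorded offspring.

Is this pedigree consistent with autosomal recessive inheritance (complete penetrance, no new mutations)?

Yes

A consistent assignment under autosomal recessive exists: I-1 hh, I-2 HH, II-1 Hh, II-2 Hh, II-3 HH, II-4 HH, III-1 HH, III-2 HH, III-3 HH, III-4 HH, III-5 HH, III-6 HH, III-7 HH, III-8 HH.
In this assignment every recorded phenotype matches its genotype and every non-founder's genotype is obtainable from its parents' genotypes, so the pedigree is consistent.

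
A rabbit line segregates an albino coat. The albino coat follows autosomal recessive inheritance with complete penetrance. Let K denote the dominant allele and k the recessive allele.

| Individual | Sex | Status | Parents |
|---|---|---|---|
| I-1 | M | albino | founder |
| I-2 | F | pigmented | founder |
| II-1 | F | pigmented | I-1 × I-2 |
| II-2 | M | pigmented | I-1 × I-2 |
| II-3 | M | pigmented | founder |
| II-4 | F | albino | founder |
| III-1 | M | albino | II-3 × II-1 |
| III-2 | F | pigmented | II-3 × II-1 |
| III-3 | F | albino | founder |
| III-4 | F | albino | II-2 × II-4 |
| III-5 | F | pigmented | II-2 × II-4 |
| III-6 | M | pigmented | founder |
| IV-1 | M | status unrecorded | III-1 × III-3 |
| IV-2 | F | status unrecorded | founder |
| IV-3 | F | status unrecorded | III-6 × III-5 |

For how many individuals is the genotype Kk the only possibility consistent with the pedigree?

4

Obligate heterozygotes: II-1 is pigmented so carries K and received k from I-1 (kk), so II-1 is Kk; II-2 is pigmented so carries K and received k from I-1 (kk), so II-2 is Kk; II-3 is pigmented so carries K and passed k to III-1 (kk), so II-3 is Kk; III-5 is pigmented so carries K and received k from II-4 (kk), so III-5 is Kk.
Every other individual is either homozygous by phenotype or has at least one consistent homozygous assignment, so the count is 4.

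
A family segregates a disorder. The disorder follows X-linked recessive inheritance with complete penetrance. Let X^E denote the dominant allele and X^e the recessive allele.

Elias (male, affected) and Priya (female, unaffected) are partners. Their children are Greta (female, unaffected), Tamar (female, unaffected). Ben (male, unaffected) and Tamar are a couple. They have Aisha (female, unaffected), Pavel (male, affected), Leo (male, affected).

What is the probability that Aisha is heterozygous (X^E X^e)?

Ben is unaffected, so Ben is X^E Y.
Tamar is unaffected so carries E and received e from Elias (X^e Y), so Tamar is X^E X^e.
Their cross gives offspring ratios 1/2 X^E X^E : 1/2 X^E X^e. Conditioning on Aisha being unaffected, P(X^E X^e) = 1/2 / 1 = 1/2.

1/2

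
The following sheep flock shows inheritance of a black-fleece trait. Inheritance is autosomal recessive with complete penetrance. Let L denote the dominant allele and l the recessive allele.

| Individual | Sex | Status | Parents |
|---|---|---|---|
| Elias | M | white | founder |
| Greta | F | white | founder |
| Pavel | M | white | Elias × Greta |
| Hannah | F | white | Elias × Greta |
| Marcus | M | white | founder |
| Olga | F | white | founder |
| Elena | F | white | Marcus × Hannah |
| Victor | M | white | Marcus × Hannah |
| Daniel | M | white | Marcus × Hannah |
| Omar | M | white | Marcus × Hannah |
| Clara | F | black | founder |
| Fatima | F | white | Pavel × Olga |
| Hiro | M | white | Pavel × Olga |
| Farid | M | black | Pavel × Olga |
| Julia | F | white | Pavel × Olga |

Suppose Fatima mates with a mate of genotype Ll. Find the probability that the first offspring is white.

Pavel is white so carries L and passed l to Farid (ll), so Pavel is Ll.
Olga is white so carries L and passed l to Farid (ll), so Olga is Ll.
Fatima is a white offspring of Pavel (Ll) × Olga (Ll), whose cross gives 1/4 LL : 1/2 Ll : 1/4 ll; conditioning on being white, Fatima is LL with probability 1/3, Ll with probability 2/3.
Summing over parental genotype combinations, P(offspring is white) = 1/3·1 + 2/3·3/4 = 5/6.

5/6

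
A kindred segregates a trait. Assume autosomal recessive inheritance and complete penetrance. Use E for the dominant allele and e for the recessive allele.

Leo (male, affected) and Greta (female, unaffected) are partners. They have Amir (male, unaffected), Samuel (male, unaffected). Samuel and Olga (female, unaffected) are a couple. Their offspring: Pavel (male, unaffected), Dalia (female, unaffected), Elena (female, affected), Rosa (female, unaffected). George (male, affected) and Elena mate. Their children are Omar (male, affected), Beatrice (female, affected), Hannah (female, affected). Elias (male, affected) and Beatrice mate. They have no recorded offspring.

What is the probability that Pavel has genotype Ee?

2/3

Samuel is unaffected so carries E and received e from Leo (ee), so Samuel is Ee.
Olga is unaffected so carries E and passed e to Elena (ee), so Olga is Ee.
Their cross gives offspring ratios 1/4 EE : 1/2 Ee : 1/4 ee. Conditioning on Pavel being unaffected, P(Ee) = 1/2 / 3/4 = 2/3.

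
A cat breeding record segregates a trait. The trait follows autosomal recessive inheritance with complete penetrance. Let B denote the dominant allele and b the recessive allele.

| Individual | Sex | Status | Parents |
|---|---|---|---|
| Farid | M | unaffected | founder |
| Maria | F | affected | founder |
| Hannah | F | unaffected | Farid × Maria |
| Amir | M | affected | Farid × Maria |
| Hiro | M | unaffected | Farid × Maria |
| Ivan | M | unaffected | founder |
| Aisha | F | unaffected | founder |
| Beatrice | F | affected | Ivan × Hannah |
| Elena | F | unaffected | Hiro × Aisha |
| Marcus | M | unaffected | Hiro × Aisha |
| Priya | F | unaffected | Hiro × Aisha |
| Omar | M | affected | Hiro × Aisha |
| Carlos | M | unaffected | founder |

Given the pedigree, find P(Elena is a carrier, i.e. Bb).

Hiro is unaffected so carries B and received b from Maria (bb), so Hiro is Bb.
Aisha is unaffected so carries B and passed b to Omar (bb), so Aisha is Bb.
Their cross gives offspring ratios 1/4 BB : 1/2 Bb : 1/4 bb. Conditioning on Elena being unaffected, P(Bb) = 1/2 / 3/4 = 2/3.

2/3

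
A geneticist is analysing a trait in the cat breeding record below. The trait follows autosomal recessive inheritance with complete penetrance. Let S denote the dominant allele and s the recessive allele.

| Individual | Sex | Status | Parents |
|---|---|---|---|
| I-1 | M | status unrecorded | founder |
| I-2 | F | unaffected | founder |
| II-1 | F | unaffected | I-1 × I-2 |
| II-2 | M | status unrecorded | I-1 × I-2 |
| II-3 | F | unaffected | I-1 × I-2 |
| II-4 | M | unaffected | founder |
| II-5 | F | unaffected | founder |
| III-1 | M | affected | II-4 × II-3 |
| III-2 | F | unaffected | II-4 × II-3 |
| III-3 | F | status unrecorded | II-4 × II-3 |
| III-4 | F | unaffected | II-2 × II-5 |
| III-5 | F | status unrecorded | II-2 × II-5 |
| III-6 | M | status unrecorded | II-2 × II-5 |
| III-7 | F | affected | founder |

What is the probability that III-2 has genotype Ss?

2/3

II-4 is unaffected so carries S and passed s to III-1 (ss), so II-4 is Ss.
II-3 is unaffected so carries S and passed s to III-1 (ss), so II-3 is Ss.
Their cross gives offspring ratios 1/4 SS : 1/2 Ss : 1/4 ss. Conditioning on III-2 being unaffected, P(Ss) = 1/2 / 3/4 = 2/3.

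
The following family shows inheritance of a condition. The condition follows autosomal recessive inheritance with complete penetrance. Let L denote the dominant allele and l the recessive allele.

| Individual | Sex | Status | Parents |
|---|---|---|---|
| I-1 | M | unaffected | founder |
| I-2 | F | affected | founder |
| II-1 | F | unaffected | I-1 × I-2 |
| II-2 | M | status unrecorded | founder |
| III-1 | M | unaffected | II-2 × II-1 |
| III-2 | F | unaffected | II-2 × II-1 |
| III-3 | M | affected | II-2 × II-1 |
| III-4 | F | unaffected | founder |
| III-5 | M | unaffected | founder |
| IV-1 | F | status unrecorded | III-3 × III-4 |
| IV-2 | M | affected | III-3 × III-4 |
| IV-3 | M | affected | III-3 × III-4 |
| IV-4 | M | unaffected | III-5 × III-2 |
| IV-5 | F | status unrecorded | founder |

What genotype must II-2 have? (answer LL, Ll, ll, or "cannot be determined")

II-2's phenotype is unrecorded, and no parent or child forces a single allele at both positions; consistent genotype assignments exist with II-2 as Ll or ll.

cannot be determined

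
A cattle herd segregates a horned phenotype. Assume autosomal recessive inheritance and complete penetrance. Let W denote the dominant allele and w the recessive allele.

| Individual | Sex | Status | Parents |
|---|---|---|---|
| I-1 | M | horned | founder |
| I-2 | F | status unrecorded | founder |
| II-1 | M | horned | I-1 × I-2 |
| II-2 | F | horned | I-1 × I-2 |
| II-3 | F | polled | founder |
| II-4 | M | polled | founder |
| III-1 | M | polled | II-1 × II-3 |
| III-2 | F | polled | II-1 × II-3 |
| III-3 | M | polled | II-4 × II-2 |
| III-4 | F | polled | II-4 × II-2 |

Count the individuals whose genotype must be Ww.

4

Obligate heterozygotes: III-1 is polled so carries W and received w from II-1 (ww), so III-1 is Ww; III-2 is polled so carries W and received w from II-1 (ww), so III-2 is Ww; III-3 is polled so carries W and received w from II-2 (ww), so III-3 is Ww; III-4 is polled so carries W and received w from II-2 (ww), so III-4 is Ww.
Every other individual is either homozygous by phenotype or has at least one consistent homozygous assignment, so the count is 4.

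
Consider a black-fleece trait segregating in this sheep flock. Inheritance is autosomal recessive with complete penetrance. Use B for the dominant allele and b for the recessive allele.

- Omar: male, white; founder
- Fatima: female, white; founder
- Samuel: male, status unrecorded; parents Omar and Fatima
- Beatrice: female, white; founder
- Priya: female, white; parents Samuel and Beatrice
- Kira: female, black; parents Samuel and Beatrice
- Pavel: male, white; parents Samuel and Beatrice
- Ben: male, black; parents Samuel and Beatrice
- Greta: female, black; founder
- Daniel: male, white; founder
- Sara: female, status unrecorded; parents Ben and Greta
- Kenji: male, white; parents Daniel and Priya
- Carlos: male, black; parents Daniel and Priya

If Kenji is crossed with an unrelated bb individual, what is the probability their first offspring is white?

Daniel is white so carries B and passed b to Carlos (bb), so Daniel is Bb.
Priya is white so carries B and passed b to Carlos (bb), so Priya is Bb.
Kenji is a white offspring of Daniel (Bb) × Priya (Bb), whose cross gives 1/4 BB : 1/2 Bb : 1/4 bb; conditioning on being white, Kenji is BB with probability 1/3, Bb with probability 2/3.
Summing over parental genotype combinations, P(offspring is white) = 1/3·1 + 2/3·1/2 = 2/3.

2/3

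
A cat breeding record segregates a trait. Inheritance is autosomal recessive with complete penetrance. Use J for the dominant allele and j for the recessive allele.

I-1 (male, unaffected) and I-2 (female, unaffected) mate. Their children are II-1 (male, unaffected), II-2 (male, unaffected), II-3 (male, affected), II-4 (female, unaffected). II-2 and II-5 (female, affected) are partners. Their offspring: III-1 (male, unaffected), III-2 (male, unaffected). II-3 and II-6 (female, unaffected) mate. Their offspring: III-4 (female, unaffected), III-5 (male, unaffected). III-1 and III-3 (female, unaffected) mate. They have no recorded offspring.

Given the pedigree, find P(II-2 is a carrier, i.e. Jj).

1/3

I-1 is unaffected so carries J and passed j to II-3 (jj), so I-1 is Jj.
I-2 is unaffected so carries J and passed j to II-3 (jj), so I-2 is Jj.
Their cross gives offspring ratios 1/4 JJ : 1/2 Jj : 1/4 jj. Conditioning on II-2 being unaffected, P(Jj) = 1/2 / 3/4 = 2/3 before taking II-2's own offspring into account.
II-5 is affected, so II-5 is jj.
Now use II-2's offspring. Probability of each recorded status — unaffected son III-1: 1/2 if II-2 is Jj, 1 if JJ; unaffected son III-2: 1/2 if II-2 is Jj, 1 if JJ.
Bayes: P(Jj) = 2/3·1/4 / (2/3·1/4 + 1/3·1) = 1/3.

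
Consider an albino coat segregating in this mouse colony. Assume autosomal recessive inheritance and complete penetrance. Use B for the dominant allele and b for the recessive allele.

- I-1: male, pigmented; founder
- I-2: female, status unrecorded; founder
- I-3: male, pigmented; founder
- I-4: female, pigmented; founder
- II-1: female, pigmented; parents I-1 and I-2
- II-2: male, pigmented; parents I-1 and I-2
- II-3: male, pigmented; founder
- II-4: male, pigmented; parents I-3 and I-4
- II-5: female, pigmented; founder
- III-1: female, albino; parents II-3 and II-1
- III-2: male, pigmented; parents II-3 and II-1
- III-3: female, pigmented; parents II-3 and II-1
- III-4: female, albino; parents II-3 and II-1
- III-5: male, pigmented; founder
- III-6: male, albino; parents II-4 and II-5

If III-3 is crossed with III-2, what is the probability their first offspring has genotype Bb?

4/9

II-3 is pigmented so carries B and passed b to III-1 (bb), so II-3 is Bb.
II-1 is pigmented so carries B and passed b to III-1 (bb), so II-1 is Bb.
III-3 is a pigmented offspring of II-3 (Bb) × II-1 (Bb), whose cross gives 1/4 BB : 1/2 Bb : 1/4 bb; conditioning on being pigmented, III-3 is BB with probability 1/3, Bb with probability 2/3.
III-2 is a pigmented offspring of II-3 (Bb) × II-1 (Bb), whose cross gives 1/4 BB : 1/2 Bb : 1/4 bb; conditioning on being pigmented, III-2 is BB with probability 1/3, Bb with probability 2/3.
Summing over parental genotype combinations, P(offspring has genotype Bb) = 2/9·1/2 + 2/9·1/2 + 4/9·1/2 = 4/9.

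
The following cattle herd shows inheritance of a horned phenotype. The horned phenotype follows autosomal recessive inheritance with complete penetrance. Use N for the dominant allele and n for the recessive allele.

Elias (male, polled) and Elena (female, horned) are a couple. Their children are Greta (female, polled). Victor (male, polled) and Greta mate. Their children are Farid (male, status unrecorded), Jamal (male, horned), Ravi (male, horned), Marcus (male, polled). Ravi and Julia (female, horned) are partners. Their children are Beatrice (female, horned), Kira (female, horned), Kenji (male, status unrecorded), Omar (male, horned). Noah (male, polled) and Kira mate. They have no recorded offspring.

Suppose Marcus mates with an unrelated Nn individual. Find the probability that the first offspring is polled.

5/6

Victor is polled so carries N and passed n to Jamal (nn), so Victor is Nn.
Greta is polled so carries N and received n from Elena (nn), so Greta is Nn.
Marcus is a polled offspring of Victor (Nn) × Greta (Nn), whose cross gives 1/4 NN : 1/2 Nn : 1/4 nn; conditioning on being polled, Marcus is NN with probability 1/3, Nn with probability 2/3.
Summing over parental genotype combinations, P(offspring is polled) = 1/3·1 + 2/3·3/4 = 5/6.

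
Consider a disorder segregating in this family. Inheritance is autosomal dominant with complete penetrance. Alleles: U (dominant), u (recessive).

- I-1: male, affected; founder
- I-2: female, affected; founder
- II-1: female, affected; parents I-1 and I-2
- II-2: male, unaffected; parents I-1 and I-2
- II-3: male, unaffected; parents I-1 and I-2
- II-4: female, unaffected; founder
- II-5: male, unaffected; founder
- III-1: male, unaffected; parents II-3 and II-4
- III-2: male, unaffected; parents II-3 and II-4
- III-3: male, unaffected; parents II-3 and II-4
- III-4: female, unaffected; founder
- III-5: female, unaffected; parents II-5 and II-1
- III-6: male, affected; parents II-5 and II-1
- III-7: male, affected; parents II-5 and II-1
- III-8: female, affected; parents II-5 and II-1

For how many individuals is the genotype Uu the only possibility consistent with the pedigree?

Obligate heterozygotes: I-1 is affected so carries U and passed u to II-2 (uu), so I-1 is Uu; I-2 is affected so carries U and passed u to II-2 (uu), so I-2 is Uu; II-1 is affected so carries U and passed u to III-5 (uu), so II-1 is Uu; III-6 is affected so carries U and received u from II-5 (uu), so III-6 is Uu; III-7 is affected so carries U and received u from II-5 (uu), so III-7 is Uu; III-8 is affected so carries U and received u from II-5 (uu), so III-8 is Uu.
Every other individual is either homozygous by phenotype or has at least one consistent homozygous assignment, so the count is 6.

6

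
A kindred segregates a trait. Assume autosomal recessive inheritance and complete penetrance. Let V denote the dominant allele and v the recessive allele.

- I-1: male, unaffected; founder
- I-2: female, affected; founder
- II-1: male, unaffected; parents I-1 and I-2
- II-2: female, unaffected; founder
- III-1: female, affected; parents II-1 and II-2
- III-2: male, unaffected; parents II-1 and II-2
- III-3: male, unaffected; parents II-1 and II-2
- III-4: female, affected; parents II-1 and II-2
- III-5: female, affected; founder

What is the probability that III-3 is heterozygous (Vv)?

II-1 is unaffected so carries V and received v from I-2 (vv), so II-1 is Vv.
II-2 is unaffected so carries V and passed v to III-1 (vv), so II-2 is Vv.
Their cross gives offspring ratios 1/4 VV : 1/2 Vv : 1/4 vv. Conditioning on III-3 being unaffected, P(Vv) = 1/2 / 3/4 = 2/3.

2/3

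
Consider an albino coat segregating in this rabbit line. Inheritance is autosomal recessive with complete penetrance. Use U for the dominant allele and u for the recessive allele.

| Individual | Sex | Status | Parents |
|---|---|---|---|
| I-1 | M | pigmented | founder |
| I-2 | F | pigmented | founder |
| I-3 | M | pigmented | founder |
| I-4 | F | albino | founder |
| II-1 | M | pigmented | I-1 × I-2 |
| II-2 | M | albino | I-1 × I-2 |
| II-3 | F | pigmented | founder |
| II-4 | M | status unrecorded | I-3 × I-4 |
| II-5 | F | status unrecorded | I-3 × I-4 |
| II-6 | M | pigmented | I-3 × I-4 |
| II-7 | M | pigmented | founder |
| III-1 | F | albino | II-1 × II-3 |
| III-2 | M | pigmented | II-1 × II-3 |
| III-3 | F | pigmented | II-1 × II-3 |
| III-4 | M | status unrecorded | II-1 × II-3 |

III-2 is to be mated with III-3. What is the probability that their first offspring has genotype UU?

II-1 is pigmented so carries U and passed u to III-1 (uu), so II-1 is Uu.
II-3 is pigmented so carries U and passed u to III-1 (uu), so II-3 is Uu.
III-2 is a pigmented offspring of II-1 (Uu) × II-3 (Uu), whose cross gives 1/4 UU : 1/2 Uu : 1/4 uu; conditioning on being pigmented, III-2 is UU with probability 1/3, Uu with probability 2/3.
III-3 is a pigmented offspring of II-1 (Uu) × II-3 (Uu), whose cross gives 1/4 UU : 1/2 Uu : 1/4 uu; conditioning on being pigmented, III-3 is UU with probability 1/3, Uu with probability 2/3.
Summing over parental genotype combinations, P(offspring has genotype UU) = 1/9·1 + 2/9·1/2 + 2/9·1/2 + 4/9·1/4 = 4/9.

4/9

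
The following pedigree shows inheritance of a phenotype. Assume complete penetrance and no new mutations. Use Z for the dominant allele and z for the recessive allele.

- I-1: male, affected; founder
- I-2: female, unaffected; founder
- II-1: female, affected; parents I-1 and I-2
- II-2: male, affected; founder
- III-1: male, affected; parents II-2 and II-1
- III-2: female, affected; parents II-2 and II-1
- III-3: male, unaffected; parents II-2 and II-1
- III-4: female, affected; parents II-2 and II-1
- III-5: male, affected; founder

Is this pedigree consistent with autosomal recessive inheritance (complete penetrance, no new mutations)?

Under autosomal recessive, III-3 (unaffected, male) cannot arise from II-2 (affected) × II-1 (affected).

No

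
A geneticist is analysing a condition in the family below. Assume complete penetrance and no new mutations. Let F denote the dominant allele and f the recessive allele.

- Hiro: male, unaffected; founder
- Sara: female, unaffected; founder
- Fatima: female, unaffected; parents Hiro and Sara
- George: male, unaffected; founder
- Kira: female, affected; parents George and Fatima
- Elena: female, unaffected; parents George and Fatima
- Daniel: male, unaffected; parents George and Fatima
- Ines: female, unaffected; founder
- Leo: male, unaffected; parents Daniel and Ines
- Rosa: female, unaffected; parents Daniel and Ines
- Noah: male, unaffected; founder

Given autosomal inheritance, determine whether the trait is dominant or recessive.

recessive

George and Fatima are both unaffected yet have an affected child Kira. Under dominance, an affected child requires at least one affected parent, so the trait cannot be dominant.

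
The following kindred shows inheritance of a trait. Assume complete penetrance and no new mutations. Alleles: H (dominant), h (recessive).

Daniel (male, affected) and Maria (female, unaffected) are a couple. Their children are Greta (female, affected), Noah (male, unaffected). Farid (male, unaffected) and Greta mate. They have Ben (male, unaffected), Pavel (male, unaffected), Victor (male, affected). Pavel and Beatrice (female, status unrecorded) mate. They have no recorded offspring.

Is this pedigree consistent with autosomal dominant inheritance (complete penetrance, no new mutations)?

A consistent assignment under autosomal dominant exists: Daniel Hh, Maria hh, Greta Hh, Noah hh, Farid hh, Ben hh, Pavel hh, Victor Hh, Beatrice HH.
In this assignment every recorded phenotype matches its genotype and every non-founder's genotype is obtainable from its parents' genotypes, so the pedigree is consistent.

Yes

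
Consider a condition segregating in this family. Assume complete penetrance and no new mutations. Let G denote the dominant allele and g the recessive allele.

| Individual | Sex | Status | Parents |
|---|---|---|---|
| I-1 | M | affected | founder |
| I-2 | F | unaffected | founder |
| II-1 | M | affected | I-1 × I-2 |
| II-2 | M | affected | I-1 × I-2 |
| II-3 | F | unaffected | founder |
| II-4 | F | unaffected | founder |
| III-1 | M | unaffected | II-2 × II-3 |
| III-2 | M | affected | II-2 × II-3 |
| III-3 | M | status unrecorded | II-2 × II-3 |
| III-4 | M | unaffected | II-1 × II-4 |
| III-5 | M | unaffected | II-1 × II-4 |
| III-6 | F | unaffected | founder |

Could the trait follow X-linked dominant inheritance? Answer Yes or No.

Under X-linked dominant, II-1 (affected, male) cannot arise from I-1 (affected) × I-2 (unaffected).

No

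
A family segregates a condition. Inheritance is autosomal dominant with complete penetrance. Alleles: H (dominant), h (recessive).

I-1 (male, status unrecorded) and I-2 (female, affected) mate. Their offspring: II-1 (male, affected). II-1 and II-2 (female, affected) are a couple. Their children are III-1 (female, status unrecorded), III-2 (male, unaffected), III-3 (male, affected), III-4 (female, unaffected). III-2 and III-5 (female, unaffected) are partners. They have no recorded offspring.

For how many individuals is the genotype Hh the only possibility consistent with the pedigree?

Obligate heterozygotes: II-1 is affected so carries H and passed h to III-2 (hh), so II-1 is Hh; II-2 is affected so carries H and passed h to III-2 (hh), so II-2 is Hh.
Every other individual is either homozygous by phenotype or has at least one consistent homozygous assignment, so the count is 2.

2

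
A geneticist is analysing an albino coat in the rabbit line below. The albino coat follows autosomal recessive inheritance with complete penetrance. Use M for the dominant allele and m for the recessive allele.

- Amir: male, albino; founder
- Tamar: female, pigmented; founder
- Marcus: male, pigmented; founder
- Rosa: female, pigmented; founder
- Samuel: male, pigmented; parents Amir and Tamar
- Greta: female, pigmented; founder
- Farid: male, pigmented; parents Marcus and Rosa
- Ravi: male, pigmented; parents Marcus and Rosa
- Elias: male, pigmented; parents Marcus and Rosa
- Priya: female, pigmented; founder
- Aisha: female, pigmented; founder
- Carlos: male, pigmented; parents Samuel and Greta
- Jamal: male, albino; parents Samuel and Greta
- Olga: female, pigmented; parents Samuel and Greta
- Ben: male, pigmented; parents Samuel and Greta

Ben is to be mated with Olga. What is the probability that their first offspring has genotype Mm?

Samuel is pigmented so carries M and received m from Amir (mm), so Samuel is Mm.
Greta is pigmented so carries M and passed m to Jamal (mm), so Greta is Mm.
Ben is a pigmented offspring of Samuel (Mm) × Greta (Mm), whose cross gives 1/4 MM : 1/2 Mm : 1/4 mm; conditioning on being pigmented, Ben is MM with probability 1/3, Mm with probability 2/3.
Olga is a pigmented offspring of Samuel (Mm) × Greta (Mm), whose cross gives 1/4 MM : 1/2 Mm : 1/4 mm; conditioning on being pigmented, Olga is MM with probability 1/3, Mm with probability 2/3.
Summing over parental genotype combinations, P(offspring has genotype Mm) = 2/9·1/2 + 2/9·1/2 + 4/9·1/2 = 4/9.

4/9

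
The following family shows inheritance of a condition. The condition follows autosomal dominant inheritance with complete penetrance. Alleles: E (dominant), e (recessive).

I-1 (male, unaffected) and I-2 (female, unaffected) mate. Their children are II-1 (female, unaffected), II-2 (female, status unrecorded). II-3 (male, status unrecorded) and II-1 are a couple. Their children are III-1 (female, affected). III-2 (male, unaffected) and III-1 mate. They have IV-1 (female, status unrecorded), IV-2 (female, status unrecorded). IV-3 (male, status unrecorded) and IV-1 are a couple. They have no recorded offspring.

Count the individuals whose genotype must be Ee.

1

Obligate heterozygotes: III-1 is affected so carries E and received e from II-1 (ee), so III-1 is Ee.
Every other individual is either homozygous by phenotype or has at least one consistent homozygous assignment, so the count is 1.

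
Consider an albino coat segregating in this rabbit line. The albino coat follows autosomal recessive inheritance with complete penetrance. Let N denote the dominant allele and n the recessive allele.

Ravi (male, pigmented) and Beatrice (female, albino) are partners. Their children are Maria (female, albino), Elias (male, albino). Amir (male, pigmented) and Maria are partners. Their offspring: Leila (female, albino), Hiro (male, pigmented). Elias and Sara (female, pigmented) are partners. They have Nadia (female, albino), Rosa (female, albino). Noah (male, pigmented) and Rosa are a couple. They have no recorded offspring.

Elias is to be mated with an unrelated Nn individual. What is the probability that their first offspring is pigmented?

1/2

Elias is albino, so Elias is nn.
The cross gives 1/2 Nn : 1/2 nn, so P(offspring is pigmented) = 1/2.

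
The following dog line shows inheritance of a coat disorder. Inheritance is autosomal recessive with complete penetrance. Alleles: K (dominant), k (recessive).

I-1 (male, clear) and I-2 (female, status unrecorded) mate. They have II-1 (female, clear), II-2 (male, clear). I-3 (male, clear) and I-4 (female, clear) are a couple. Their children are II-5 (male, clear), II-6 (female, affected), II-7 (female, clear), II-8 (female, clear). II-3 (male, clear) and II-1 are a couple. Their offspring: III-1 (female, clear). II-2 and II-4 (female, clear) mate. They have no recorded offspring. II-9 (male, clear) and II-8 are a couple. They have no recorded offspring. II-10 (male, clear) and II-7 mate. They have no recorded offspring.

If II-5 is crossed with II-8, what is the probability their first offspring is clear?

I-3 is clear so carries K and passed k to II-6 (kk), so I-3 is Kk.
I-4 is clear so carries K and passed k to II-6 (kk), so I-4 is Kk.
II-5 is a clear offspring of I-3 (Kk) × I-4 (Kk), whose cross gives 1/4 KK : 1/2 Kk : 1/4 kk; conditioning on being clear, II-5 is KK with probability 1/3, Kk with probability 2/3.
II-8 is a clear offspring of I-3 (Kk) × I-4 (Kk), whose cross gives 1/4 KK : 1/2 Kk : 1/4 kk; conditioning on being clear, II-8 is KK with probability 1/3, Kk with probability 2/3.
Summing over parental genotype combinations, P(offspring is clear) = 1/9·1 + 2/9·1 + 2/9·1 + 4/9·3/4 = 8/9.

8/9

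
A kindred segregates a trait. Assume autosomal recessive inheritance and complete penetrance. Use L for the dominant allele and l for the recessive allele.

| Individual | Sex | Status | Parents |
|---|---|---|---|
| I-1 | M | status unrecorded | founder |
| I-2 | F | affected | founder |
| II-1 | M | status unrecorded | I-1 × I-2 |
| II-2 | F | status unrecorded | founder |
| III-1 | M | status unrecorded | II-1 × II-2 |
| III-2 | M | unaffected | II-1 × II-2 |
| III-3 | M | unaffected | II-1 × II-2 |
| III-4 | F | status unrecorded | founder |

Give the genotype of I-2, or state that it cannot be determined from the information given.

ll

I-2 is affected, so I-2 is ll.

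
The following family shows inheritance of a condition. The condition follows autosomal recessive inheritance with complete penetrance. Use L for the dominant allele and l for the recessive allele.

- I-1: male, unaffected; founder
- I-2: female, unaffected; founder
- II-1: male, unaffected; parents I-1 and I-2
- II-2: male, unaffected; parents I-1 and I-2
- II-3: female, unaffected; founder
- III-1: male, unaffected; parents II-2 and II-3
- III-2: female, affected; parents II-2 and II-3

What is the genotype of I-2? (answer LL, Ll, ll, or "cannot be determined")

cannot be determined

I-2's phenotype allows LL or Ll, and no parent or child forces a single allele at both positions; consistent genotype assignments exist with I-2 as LL or Ll.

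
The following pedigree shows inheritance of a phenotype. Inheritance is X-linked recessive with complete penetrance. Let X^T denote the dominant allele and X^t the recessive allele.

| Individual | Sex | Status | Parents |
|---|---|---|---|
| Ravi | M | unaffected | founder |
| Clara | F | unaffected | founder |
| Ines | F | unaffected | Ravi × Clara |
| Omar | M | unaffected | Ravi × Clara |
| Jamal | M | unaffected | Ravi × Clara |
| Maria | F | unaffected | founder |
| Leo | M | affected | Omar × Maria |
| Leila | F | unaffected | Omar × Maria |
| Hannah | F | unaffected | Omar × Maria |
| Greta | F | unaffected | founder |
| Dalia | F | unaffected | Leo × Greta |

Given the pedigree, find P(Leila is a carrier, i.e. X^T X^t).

1/2

Omar is unaffected, so Omar is X^T Y.
Maria is unaffected so carries T and passed t to Leo (X^t Y), so Maria is X^T X^t.
Their cross gives offspring ratios 1/2 X^T X^T : 1/2 X^T X^t. Conditioning on Leila being unaffected, P(X^T X^t) = 1/2 / 1 = 1/2.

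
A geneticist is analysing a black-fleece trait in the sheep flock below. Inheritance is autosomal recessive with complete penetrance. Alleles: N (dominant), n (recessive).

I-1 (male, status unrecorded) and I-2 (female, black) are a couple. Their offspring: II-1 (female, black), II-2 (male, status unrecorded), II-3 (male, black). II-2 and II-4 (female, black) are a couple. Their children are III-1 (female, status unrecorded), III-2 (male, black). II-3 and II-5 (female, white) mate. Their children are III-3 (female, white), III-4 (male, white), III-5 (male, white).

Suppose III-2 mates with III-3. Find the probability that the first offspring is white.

1/2

III-2 is black, so III-2 is nn.
III-3 is white so carries N and received n from II-3 (nn), so III-3 is Nn.
The cross gives 1/2 Nn : 1/2 nn, so P(offspring is white) = 1/2.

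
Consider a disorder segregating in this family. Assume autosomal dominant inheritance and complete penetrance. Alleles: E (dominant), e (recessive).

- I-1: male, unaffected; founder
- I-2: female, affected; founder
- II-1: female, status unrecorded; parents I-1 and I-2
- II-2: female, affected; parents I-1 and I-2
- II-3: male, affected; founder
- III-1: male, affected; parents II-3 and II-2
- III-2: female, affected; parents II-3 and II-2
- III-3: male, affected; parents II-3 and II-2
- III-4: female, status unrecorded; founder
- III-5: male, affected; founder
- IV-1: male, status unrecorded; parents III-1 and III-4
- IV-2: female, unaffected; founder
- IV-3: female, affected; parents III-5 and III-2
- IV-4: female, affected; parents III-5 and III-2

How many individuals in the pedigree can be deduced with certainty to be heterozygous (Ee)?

Obligate heterozygotes: II-2 is affected so carries E and received e from I-1 (ee), so II-2 is Ee.
Every other individual is either homozygous by phenotype or has at least one consistent homozygous assignment, so the count is 1.

1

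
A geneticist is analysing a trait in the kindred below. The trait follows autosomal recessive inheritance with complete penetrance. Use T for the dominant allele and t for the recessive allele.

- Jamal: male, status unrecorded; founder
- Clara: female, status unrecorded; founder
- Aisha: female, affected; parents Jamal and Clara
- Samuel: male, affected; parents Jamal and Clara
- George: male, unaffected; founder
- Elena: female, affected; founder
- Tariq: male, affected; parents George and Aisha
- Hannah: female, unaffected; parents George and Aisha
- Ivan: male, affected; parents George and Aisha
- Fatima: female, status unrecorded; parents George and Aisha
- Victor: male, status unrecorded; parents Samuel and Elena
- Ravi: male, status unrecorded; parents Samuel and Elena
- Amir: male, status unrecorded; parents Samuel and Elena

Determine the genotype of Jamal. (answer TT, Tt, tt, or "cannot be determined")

Jamal's phenotype is unrecorded, and no parent or child forces a single allele at both positions; consistent genotype assignments exist with Jamal as Tt or tt.

cannot be determined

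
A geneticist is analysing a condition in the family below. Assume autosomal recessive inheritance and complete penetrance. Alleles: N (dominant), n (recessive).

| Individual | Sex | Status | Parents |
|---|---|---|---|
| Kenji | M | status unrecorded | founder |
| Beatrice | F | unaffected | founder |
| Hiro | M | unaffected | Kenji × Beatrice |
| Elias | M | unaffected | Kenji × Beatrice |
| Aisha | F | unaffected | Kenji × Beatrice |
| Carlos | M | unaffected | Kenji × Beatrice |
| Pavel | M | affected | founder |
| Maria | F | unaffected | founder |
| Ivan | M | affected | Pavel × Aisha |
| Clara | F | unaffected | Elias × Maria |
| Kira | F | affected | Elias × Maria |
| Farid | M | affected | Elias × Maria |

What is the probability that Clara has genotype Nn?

2/3

Elias is unaffected so carries N and passed n to Kira (nn), so Elias is Nn.
Maria is unaffected so carries N and passed n to Kira (nn), so Maria is Nn.
Their cross gives offspring ratios 1/4 NN : 1/2 Nn : 1/4 nn. Conditioning on Clara being unaffected, P(Nn) = 1/2 / 3/4 = 2/3.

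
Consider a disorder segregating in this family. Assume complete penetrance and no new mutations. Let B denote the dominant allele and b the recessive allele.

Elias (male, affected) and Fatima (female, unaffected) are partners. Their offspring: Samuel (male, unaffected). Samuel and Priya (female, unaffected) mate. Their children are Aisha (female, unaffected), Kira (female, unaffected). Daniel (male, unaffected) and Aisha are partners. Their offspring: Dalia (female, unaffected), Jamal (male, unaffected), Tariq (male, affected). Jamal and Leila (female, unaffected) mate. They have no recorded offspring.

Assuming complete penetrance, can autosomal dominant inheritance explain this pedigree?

Under autosomal dominant, Tariq (affected, male) cannot arise from Daniel (unaffected) × Aisha (unaffected).

No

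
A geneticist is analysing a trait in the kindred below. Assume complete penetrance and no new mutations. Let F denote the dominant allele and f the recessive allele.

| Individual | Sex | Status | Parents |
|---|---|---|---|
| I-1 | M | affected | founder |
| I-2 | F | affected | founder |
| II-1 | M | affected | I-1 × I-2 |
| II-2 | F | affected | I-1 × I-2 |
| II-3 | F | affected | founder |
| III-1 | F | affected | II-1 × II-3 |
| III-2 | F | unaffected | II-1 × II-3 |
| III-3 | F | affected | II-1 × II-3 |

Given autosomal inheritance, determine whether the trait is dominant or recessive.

dominant

II-1 and II-3 are both affected yet have an unaffected child III-2. Under a recessive model two affected parents are homozygous and every child would be affected, so the trait cannot be recessive.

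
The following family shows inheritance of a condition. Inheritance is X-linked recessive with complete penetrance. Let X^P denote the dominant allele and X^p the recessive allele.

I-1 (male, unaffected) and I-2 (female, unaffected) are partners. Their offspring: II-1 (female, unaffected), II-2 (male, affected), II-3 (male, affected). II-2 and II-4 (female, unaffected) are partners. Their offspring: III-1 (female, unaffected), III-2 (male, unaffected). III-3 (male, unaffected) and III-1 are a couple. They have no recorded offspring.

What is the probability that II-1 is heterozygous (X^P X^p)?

I-1 is unaffected, so I-1 is X^P Y.
I-2 is unaffected so carries P and passed p to II-2 (X^p Y), so I-2 is X^P X^p.
Their cross gives offspring ratios 1/2 X^P X^P : 1/2 X^P X^p. Conditioning on II-1 being unaffected, P(X^P X^p) = 1/2 / 1 = 1/2.

1/2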